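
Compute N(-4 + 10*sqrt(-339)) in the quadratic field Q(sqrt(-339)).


N(a + b*sqrt(d)) = a^2 - d*b^2
= (-4)^2 - (-339)*(10)^2
= 16 + 33900
= 33916

33916


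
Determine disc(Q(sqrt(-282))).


For K = Q(sqrt(d)) with d squarefree: disc(K) = d if d = 1 mod 4, and disc(K) = 4d if d = 2 or 3 mod 4.
Here d = -282, and d mod 4 = 2.
d = 2 mod 4, not 1 (O_K = Z[sqrt(d)]), so disc(K) = 4d = 4 * (-282) = -1128

-1128


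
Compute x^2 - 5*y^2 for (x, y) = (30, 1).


x^2 - d*y^2
= 30^2 - 5*1^2
= 900 - 5
= 895

895


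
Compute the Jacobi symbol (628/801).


Compute (628/801) via quadratic reciprocity:
  pull out 2: (2/801) = +1  (since 801 mod 8 = 1)
  pull out 2: (2/801) = +1  (since 801 mod 8 = 1)
  reciprocity: (157/801) -> +(801/157)
  reduce: (16/157)
  pull out 2: (2/157) = -1  (since 157 mod 8 = 5)
  pull out 2: (2/157) = -1  (since 157 mod 8 = 5)
  pull out 2: (2/157) = -1  (since 157 mod 8 = 5)
  pull out 2: (2/157) = -1  (since 157 mod 8 = 5)
  (1/157) = 1
Product of signs = 1

1


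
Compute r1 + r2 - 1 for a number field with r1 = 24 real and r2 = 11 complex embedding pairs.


By Dirichlet's unit theorem:
rank = r1 + r2 - 1
= 24 + 11 - 1
= 34

34


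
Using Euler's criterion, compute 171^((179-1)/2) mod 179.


p = 179 is prime and the exponent is (p-1)/2 = 89, so by Euler's criterion 171^89 = (171/179) = +1 or -1 mod 179.
Compute by square-and-multiply:
  89 = 64 + 16 + 8 + 1 (binary 1011001)
  Repeated squaring mod 179: 171^1 = 171, 171^2 = 64, 171^4 = 158, 171^8 = 83, 171^16 = 87, 171^32 = 51, 171^64 = 95
  171^89 = 171^64 * 171^16 * 171^8 * 171^1 = 95 * 87 * 83 * 171 mod 179
    95 * 87 = 8265 = 31 mod 179
    31 * 83 = 2573 = 67 mod 179
    67 * 171 = 11457 = 1 mod 179
  171^89 = 1 mod 179
Result 1: 171 is a quadratic residue mod 179.
171^89 mod 179 = 1

1


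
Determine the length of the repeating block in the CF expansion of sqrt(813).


Run the CF algorithm for sqrt(813).
a_0 = floor(sqrt(813)) = 28; set m_0=0, q_0=1.
Recurrence: m' = q*a - m,  q' = (d - m'^2)/q,  a' = floor((a_0 + m')/q').
  step 1: m=28, q=29, a=1
  step 2: m=1, q=28, a=1
  step 3: m=27, q=3, a=18
  step 4: m=27, q=28, a=1
  step 5: m=1, q=29, a=1
  step 6: m=28, q=1, a=56
a_6 = 2*a_0 = 56, so the period closes here.
sqrt(813) = [28; 1, 1, 18, 1, 1, 56]
Period length = 6

6


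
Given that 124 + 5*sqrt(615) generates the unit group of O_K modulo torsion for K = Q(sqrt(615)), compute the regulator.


epsilon = 124 + 5*sqrt(615)
= 247.9960
R = ln(247.9960)
= 5.5134

5.5134


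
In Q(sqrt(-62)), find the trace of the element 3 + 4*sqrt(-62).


Tr(a + b*sqrt(d)) = (a + b*sqrt(d)) + (a - b*sqrt(d)) = 2a
= 2 * (3)
= 6

6


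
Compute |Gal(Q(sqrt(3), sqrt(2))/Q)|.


The 2 square roots of distinct primes are multiplicatively independent over Q,
so [K:Q] = 2^2 and Gal(K/Q) is isomorphic to (Z/2Z)^2.
|Gal| = 2^2 = 4

4


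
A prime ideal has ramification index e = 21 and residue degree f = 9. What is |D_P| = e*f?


|D_P| = e * f
= 21 * 9
= 189

189


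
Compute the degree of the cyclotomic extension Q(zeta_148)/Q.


The degree equals Euler's totient phi(148).
148 = 2^2 * 37
phi(148) = 72

72


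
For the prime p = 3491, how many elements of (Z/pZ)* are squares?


For prime p, the number of non-zero quadratic residues is (p-1)/2.
= (3491-1)/2
= 1745

1745


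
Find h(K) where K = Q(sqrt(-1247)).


K = Q(sqrt(-1247)). d mod 4 = 1, so D = disc(K) = d = -1247
h(K) equals the number of primitive reduced positive-definite forms (a, b, c) = a*x^2 + b*x*y + c*y^2 with b^2 - 4ac = D,
where reduced means |b| <= a <= c, with b >= 0 whenever |b| = a or a = c, and primitive means gcd(a, b, c) = 1.
Reduced forces 3a^2 <= |D| = 1247, so 1 <= a <= 20; b must have the parity of D, and c = (b^2 - D)/(4a) must be an integer >= a.
Enumerate a = 1..20, b in [-a, a]:
  a=1: (1, 1, 312)  [1]
  a=2: (2, -1, 156), (2, 1, 156)  [2]
  a=3: (3, -1, 104), (3, 1, 104)  [2]
  a=4: (4, -1, 78), (4, 1, 78)  [2]
  a=5: none
  a=6: (6, -5, 53), (6, -1, 52), (6, 1, 52), (6, 5, 53)  [4]
  a=7: none
  a=8: (8, -1, 39), (8, 1, 39)  [2]
  a=9: (9, -7, 36), (9, 7, 36)  [2]
  a=10..11: none
  a=12: (12, -7, 27), (12, -1, 26), (12, 1, 26), (12, 7, 27)  [4]
  a=13: (13, -1, 24), (13, 1, 24)  [2]
  a=14..15: none
  a=16: (16, -15, 23), (16, 15, 23)  [2]
  a=17: none
  a=18: (18, -11, 19), (18, 7, 18), (18, 11, 19)  [3]
  a=19..20: none
Total reduced forms: 1 + 2 + 2 + 2 + 4 + 2 + 2 + 4 + 2 + 2 + 3 = 26
h = 26

26


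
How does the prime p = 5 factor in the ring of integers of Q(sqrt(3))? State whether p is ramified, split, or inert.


K = Q(sqrt(3)). Since d mod 4 = 3, disc(K) = 12.
Check p | disc: 12 mod 5 = 2.
p does not divide disc. Compute Legendre symbol (d/p):
3^((5-1)/2) mod 5 = -1
(d/p) = -1, so p is inert: (p) stays prime with e=1, f=2, g=1.
Therefore p is inert.

inert


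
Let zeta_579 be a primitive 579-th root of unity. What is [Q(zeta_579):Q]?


The degree equals Euler's totient phi(579).
579 = 3 * 193
phi(579) = 384

384


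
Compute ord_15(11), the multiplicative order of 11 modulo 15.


We want ord_15(11), the smallest k >= 1 with 11^k = 1 mod 15.
n = 15 = 3 * 5, phi(15) = 8; the order divides phi(n).
Divisors of 8: 1, 2, 4, 8
Repeated squaring mod 15: 11^1 = 11, 11^2 = 1, 11^4 = 1, 11^8 = 1
Test divisors in increasing order:
  k=1: 11^1 = 11 mod 15
  k=2: 11^2 = 1 mod 15  <- first divisor giving 1
Order = 2

2


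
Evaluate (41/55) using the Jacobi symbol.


Compute (41/55) via quadratic reciprocity:
  reciprocity: (41/55) -> +(55/41)
  reduce: (14/41)
  pull out 2: (2/41) = +1  (since 41 mod 8 = 1)
  reciprocity: (7/41) -> +(41/7)
  reduce: (6/7)
  pull out 2: (2/7) = +1  (since 7 mod 8 = 7)
  reciprocity: (3/7) -> -(7/3)
  reduce: (1/3)
  (1/3) = 1
Product of signs = -1

-1


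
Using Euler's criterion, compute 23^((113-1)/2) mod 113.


p = 113 is prime and the exponent is (p-1)/2 = 56, so by Euler's criterion 23^56 = (23/113) = +1 or -1 mod 113.
Compute by square-and-multiply:
  56 = 32 + 16 + 8 (binary 111000)
  Repeated squaring mod 113: 23^1 = 23, 23^2 = 77, 23^4 = 53, 23^8 = 97, 23^16 = 30, 23^32 = 109
  23^56 = 23^32 * 23^16 * 23^8 = 109 * 30 * 97 mod 113
    109 * 30 = 3270 = 106 mod 113
    106 * 97 = 10282 = 112 mod 113
  23^56 = 112 mod 113
Result 112 = p - 1 = -1 mod 113: 23 is a quadratic non-residue mod 113. As a residue in [0, p-1] the value is 112.
23^56 mod 113 = 112

112


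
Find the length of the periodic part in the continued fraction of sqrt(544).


Run the CF algorithm for sqrt(544).
a_0 = floor(sqrt(544)) = 23; set m_0=0, q_0=1.
Recurrence: m' = q*a - m,  q' = (d - m'^2)/q,  a' = floor((a_0 + m')/q').
  step 1: m=23, q=15, a=3
  step 2: m=22, q=4, a=11
  step 3: m=22, q=15, a=3
  step 4: m=23, q=1, a=46
a_4 = 2*a_0 = 46, so the period closes here.
sqrt(544) = [23; 3, 11, 3, 46]
Period length = 4

4


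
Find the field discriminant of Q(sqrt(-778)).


For K = Q(sqrt(d)) with d squarefree: disc(K) = d if d = 1 mod 4, and disc(K) = 4d if d = 2 or 3 mod 4.
Here d = -778, and d mod 4 = 2.
d = 2 mod 4, not 1 (O_K = Z[sqrt(d)]), so disc(K) = 4d = 4 * (-778) = -3112

-3112


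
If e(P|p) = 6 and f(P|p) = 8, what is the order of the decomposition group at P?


|D_P| = e * f
= 6 * 8
= 48

48


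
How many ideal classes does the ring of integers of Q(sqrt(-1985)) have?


K = Q(sqrt(-1985)). d mod 4 = 3, so D = disc(K) = 4d = -7940
h(K) equals the number of primitive reduced positive-definite forms (a, b, c) = a*x^2 + b*x*y + c*y^2 with b^2 - 4ac = D,
where reduced means |b| <= a <= c, with b >= 0 whenever |b| = a or a = c, and primitive means gcd(a, b, c) = 1.
Reduced forces 3a^2 <= |D| = 7940, so 1 <= a <= 51; b must have the parity of D, and c = (b^2 - D)/(4a) must be an integer >= a.
Enumerate a = 1..51, b in [-a, a]:
  a=1: (1, 0, 1985)  [1]
  a=2: (2, 2, 993)  [1]
  a=3: (3, -2, 662), (3, 2, 662)  [2]
  a=4: none
  a=5: (5, 0, 397)  [1]
  a=6: (6, -2, 331), (6, 2, 331)  [2]
  a=7..8: none
  a=9: (9, -4, 221), (9, 4, 221)  [2]
  a=10: (10, 10, 201)  [1]
  a=11..12: none
  a=13: (13, -4, 153), (13, 4, 153)  [2]
  a=14: none
  a=15: (15, -10, 134), (15, 10, 134)  [2]
  a=16: none
  a=17: (17, -4, 117), (17, 4, 117)  [2]
  a=18: (18, -14, 113), (18, 14, 113)  [2]
  a=19..22: none
  a=23: (23, -8, 87), (23, 8, 87)  [2]
  a=24..25: none
  a=26: (26, -22, 81), (26, 22, 81)  [2]
  a=27: (27, -22, 78), (27, 22, 78)  [2]
  a=28: none
  a=29: (29, -8, 69), (29, 8, 69)  [2]
  a=30: (30, -10, 67), (30, 10, 67)  [2]
  a=31..33: none
  a=34: (34, -30, 65), (34, 30, 65)  [2]
  a=35..38: none
  a=39: (39, -22, 54), (39, -4, 51), (39, 4, 51), (39, 22, 54)  [4]
  a=40..42: none
  a=43: (43, -12, 47), (43, 12, 47)  [2]
  a=44: none
  a=45: (45, -40, 53), (45, 40, 53)  [2]
  a=46: (46, -38, 51), (46, 38, 51)  [2]
  a=47..51: none
Total reduced forms: 1 + 1 + 2 + 1 + 2 + 2 + 1 + 2 + 2 + 2 + 2 + 2 + 2 + 2 + 2 + 2 + 2 + 4 + 2 + 2 + 2 = 40
h = 40

40


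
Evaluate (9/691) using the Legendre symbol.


p = 691 is prime, so compute (9/691) with the reciprocity algorithm (Jacobi-symbol steps: pull out 2s via (2/n), flip via reciprocity, reduce):
  reciprocity: (9/691) -> +(691/9)
  reduce: (7/9)
  reciprocity: (7/9) -> +(9/7)
  reduce: (2/7)
  pull out 2: (2/7) = +1  (since 7 mod 8 = 7)
  (1/7) = 1
Product of signs = 1
(9/691) = 1

1


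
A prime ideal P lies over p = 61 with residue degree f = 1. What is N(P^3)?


N(P^a) = p^(a*f)
= 61^(3*1)
= 61^3
= 226981

226981


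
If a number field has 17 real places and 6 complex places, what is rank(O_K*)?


By Dirichlet's unit theorem:
rank = r1 + r2 - 1
= 17 + 6 - 1
= 22

22


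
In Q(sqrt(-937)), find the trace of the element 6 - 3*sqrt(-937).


Tr(a + b*sqrt(d)) = (a + b*sqrt(d)) + (a - b*sqrt(d)) = 2a
= 2 * (6)
= 12

12


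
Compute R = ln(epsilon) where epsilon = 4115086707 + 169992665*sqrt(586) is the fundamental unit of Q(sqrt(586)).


epsilon = 4115086707 + 169992665*sqrt(586)
= 8.2302e+09
R = ln(8.2302e+09)
= 22.8311

22.8311


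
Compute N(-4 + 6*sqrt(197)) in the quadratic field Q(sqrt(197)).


N(a + b*sqrt(d)) = a^2 - d*b^2
= (-4)^2 - (197)*(6)^2
= 16 - 7092
= -7076

-7076


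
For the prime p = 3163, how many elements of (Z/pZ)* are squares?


For prime p, the number of non-zero quadratic residues is (p-1)/2.
= (3163-1)/2
= 1581

1581


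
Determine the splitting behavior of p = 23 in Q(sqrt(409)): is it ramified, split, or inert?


K = Q(sqrt(409)). Since d mod 4 = 1, disc(K) = 409.
Check p | disc: 409 mod 23 = 18.
p does not divide disc. Compute Legendre symbol (d/p):
18^((23-1)/2) mod 23 = 1
(d/p) = 1, so p splits: (p) = P*P' with e=1, f=1, g=2.
Therefore p is split.

split


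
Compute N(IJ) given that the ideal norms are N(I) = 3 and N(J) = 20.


N(IJ) = N(I) * N(J)
= 3 * 20
= 60

60


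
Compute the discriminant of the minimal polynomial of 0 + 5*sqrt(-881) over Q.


The element 0 + 5*sqrt(-881) has minimal polynomial:
x^2 + 0*x + 22025
Discriminant = (0)^2 - 4*(22025)
= 0 - 88100
= -88100

-88100


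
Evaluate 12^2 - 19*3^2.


x^2 - d*y^2
= 12^2 - 19*3^2
= 144 - 171
= -27

-27


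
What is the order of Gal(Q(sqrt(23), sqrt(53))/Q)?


The 2 square roots of distinct primes are multiplicatively independent over Q,
so [K:Q] = 2^2 and Gal(K/Q) is isomorphic to (Z/2Z)^2.
|Gal| = 2^2 = 4

4


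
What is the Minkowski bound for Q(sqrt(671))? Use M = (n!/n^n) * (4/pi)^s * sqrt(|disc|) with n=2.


d = 671, d mod 4 = 3, so disc(K) = 4d = 2684; |disc(K)| = 2684
Real quadratic field, so n = 2, s = r2 = 0, r1 = 2
M = (n!/n^n) * (4/pi)^s * sqrt(|disc(K)|) = (2!/2^2) * (4/pi)^0 * sqrt(2684)
= 0.5 * 1.000000 * 51.807335
= 25.9037

25.9037


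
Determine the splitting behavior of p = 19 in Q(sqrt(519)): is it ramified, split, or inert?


K = Q(sqrt(519)). Since d mod 4 = 3, disc(K) = 2076.
Check p | disc: 2076 mod 19 = 5.
p does not divide disc. Compute Legendre symbol (d/p):
6^((19-1)/2) mod 19 = 1
(d/p) = 1, so p splits: (p) = P*P' with e=1, f=1, g=2.
Therefore p is split.

split


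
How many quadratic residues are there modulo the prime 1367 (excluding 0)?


For prime p, the number of non-zero quadratic residues is (p-1)/2.
= (1367-1)/2
= 683

683


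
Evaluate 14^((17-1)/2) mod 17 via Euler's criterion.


p = 17 is prime and the exponent is (p-1)/2 = 8, so by Euler's criterion 14^8 = (14/17) = +1 or -1 mod 17.
Compute by square-and-multiply:
  8 = 8 (binary 1000)
  Repeated squaring mod 17: 14^1 = 14, 14^2 = 9, 14^4 = 13, 14^8 = 16
  14^8 = 16 mod 17
Result 16 = p - 1 = -1 mod 17: 14 is a quadratic non-residue mod 17. As a residue in [0, p-1] the value is 16.
14^8 mod 17 = 16

16


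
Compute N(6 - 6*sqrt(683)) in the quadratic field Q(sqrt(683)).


N(a + b*sqrt(d)) = a^2 - d*b^2
= (6)^2 - (683)*(-6)^2
= 36 - 24588
= -24552

-24552


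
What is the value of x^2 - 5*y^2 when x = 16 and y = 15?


x^2 - d*y^2
= 16^2 - 5*15^2
= 256 - 1125
= -869

-869


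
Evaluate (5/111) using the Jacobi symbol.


Compute (5/111) via quadratic reciprocity:
  reciprocity: (5/111) -> +(111/5)
  reduce: (1/5)
  (1/5) = 1
Product of signs = 1

1


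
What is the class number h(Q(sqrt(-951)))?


K = Q(sqrt(-951)). d mod 4 = 1, so D = disc(K) = d = -951
h(K) equals the number of primitive reduced positive-definite forms (a, b, c) = a*x^2 + b*x*y + c*y^2 with b^2 - 4ac = D,
where reduced means |b| <= a <= c, with b >= 0 whenever |b| = a or a = c, and primitive means gcd(a, b, c) = 1.
Reduced forces 3a^2 <= |D| = 951, so 1 <= a <= 17; b must have the parity of D, and c = (b^2 - D)/(4a) must be an integer >= a.
Enumerate a = 1..17, b in [-a, a]:
  a=1: (1, 1, 238)  [1]
  a=2: (2, -1, 119), (2, 1, 119)  [2]
  a=3: (3, 3, 80)  [1]
  a=4: (4, -3, 60), (4, 3, 60)  [2]
  a=5: (5, -3, 48), (5, 3, 48)  [2]
  a=6: (6, -3, 40), (6, 3, 40)  [2]
  a=7: (7, -1, 34), (7, 1, 34)  [2]
  a=8: (8, -3, 30), (8, 3, 30)  [2]
  a=9: none
  a=10: (10, -7, 25), (10, -3, 24), (10, 3, 24), (10, 7, 25)  [4]
  a=11: none
  a=12: (12, -3, 20), (12, 3, 20)  [2]
  a=13: none
  a=14: (14, -13, 20), (14, -1, 17), (14, 1, 17), (14, 13, 20)  [4]
  a=15: (15, -3, 16), (15, 3, 16)  [2]
  a=16..17: none
Total reduced forms: 1 + 2 + 1 + 2 + 2 + 2 + 2 + 2 + 4 + 2 + 4 + 2 = 26
h = 26

26


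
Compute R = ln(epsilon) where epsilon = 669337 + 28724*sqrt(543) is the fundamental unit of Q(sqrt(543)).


epsilon = 669337 + 28724*sqrt(543)
= 1.3387e+06
R = ln(1.3387e+06)
= 14.1072

14.1072


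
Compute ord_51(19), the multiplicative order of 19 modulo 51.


We want ord_51(19), the smallest k >= 1 with 19^k = 1 mod 51.
n = 51 = 3 * 17, phi(51) = 32; the order divides phi(n).
Divisors of 32: 1, 2, 4, 8, 16, 32
Repeated squaring mod 51: 19^1 = 19, 19^2 = 4, 19^4 = 16, 19^8 = 1, 19^16 = 1, 19^32 = 1
Test divisors in increasing order:
  k=1: 19^1 = 19 mod 51
  k=2: 19^2 = 4 mod 51
  k=4: 19^4 = 16 mod 51
  k=8: 19^8 = 1 mod 51  <- first divisor giving 1
Order = 8

8


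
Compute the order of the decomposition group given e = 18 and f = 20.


|D_P| = e * f
= 18 * 20
= 360

360


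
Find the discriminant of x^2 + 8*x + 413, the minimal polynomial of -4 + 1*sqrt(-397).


The element -4 + 1*sqrt(-397) has minimal polynomial:
x^2 + 8*x + 413
Discriminant = (8)^2 - 4*(413)
= 64 - 1652
= -1588

-1588


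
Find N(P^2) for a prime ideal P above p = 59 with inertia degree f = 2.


N(P^a) = p^(a*f)
= 59^(2*2)
= 59^4
= 12117361

12117361


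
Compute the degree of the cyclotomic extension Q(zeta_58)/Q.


The degree equals Euler's totient phi(58).
58 = 2 * 29
phi(58) = 28

28


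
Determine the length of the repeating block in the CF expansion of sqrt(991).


Run the CF algorithm for sqrt(991).
a_0 = floor(sqrt(991)) = 31; set m_0=0, q_0=1.
Recurrence: m' = q*a - m,  q' = (d - m'^2)/q,  a' = floor((a_0 + m')/q').
  step 1: m=31, q=30, a=2
  step 2: m=29, q=5, a=12
  step 3: m=31, q=6, a=10
  step 4: m=29, q=25, a=2
  step 5: m=21, q=22, a=2
  step 6: m=23, q=21, a=2
  step 7: m=19, q=30, a=1
  step 8: m=11, q=29, a=1
  step 9: m=18, q=23, a=2
  step 10: m=28, q=9, a=6
  step 11: m=26, q=35, a=1
  step 12: m=9, q=26, a=1
  step 13: m=17, q=27, a=1
  step 14: m=10, q=33, a=1
  step 15: m=23, q=14, a=3
  step 16: m=19, q=45, a=1
  step 17: m=26, q=7, a=8
  step 18: m=30, q=13, a=4
  step 19: m=22, q=39, a=1
  step 20: m=17, q=18, a=2
  step 21: m=19, q=35, a=1
  step 22: m=16, q=21, a=2
  step 23: m=26, q=15, a=3
  step 24: m=19, q=42, a=1
  step 25: m=23, q=11, a=4
  step 26: m=21, q=50, a=1
  step 27: m=29, q=3, a=20
  step 28: m=31, q=10, a=6
  step 29: m=29, q=15, a=4
  step 30: m=31, q=2, a=31
  step 31: m=31, q=15, a=4
  step 32: m=29, q=10, a=6
  step 33: m=31, q=3, a=20
  step 34: m=29, q=50, a=1
  step 35: m=21, q=11, a=4
  step 36: m=23, q=42, a=1
  step 37: m=19, q=15, a=3
  step 38: m=26, q=21, a=2
  step 39: m=16, q=35, a=1
  step 40: m=19, q=18, a=2
  step 41: m=17, q=39, a=1
  step 42: m=22, q=13, a=4
  step 43: m=30, q=7, a=8
  step 44: m=26, q=45, a=1
  step 45: m=19, q=14, a=3
  step 46: m=23, q=33, a=1
  step 47: m=10, q=27, a=1
  step 48: m=17, q=26, a=1
  step 49: m=9, q=35, a=1
  step 50: m=26, q=9, a=6
  step 51: m=28, q=23, a=2
  step 52: m=18, q=29, a=1
  step 53: m=11, q=30, a=1
  step 54: m=19, q=21, a=2
  step 55: m=23, q=22, a=2
  step 56: m=21, q=25, a=2
  step 57: m=29, q=6, a=10
  step 58: m=31, q=5, a=12
  step 59: m=29, q=30, a=2
  step 60: m=31, q=1, a=62
a_60 = 2*a_0 = 62, so the period closes here.
sqrt(991) = [31; 2, 12, 10, 2, 2, 2, 1, 1, 2, 6, 1, 1, 1, 1, 3, 1, 8, 4, 1, 2, 1, 2, 3, 1, 4, 1, 20, 6, 4, 31, 4, 6, 20, 1, 4, 1, 3, 2, 1, 2, 1, 4, 8, 1, 3, 1, 1, 1, 1, 6, 2, 1, 1, 2, 2, 2, 10, 12, 2, 62]
Period length = 60

60


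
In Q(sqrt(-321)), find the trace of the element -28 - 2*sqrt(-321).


Tr(a + b*sqrt(d)) = (a + b*sqrt(d)) + (a - b*sqrt(d)) = 2a
= 2 * (-28)
= -56

-56


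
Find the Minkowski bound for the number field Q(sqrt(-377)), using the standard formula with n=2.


d = -377, d mod 4 = 3, so disc(K) = 4d = -1508; |disc(K)| = 1508
Imaginary quadratic field, so n = 2, s = r2 = 1, r1 = 0
M = (n!/n^n) * (4/pi)^s * sqrt(|disc(K)|) = (2!/2^2) * (4/pi)^1 * sqrt(1508)
= 0.5 * 1.273240 * 38.832976
= 24.7218

24.7218


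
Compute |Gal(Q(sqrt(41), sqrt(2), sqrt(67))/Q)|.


The 3 square roots of distinct primes are multiplicatively independent over Q,
so [K:Q] = 2^3 and Gal(K/Q) is isomorphic to (Z/2Z)^3.
|Gal| = 2^3 = 8

8


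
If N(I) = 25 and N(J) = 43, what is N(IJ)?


N(IJ) = N(I) * N(J)
= 25 * 43
= 1075

1075


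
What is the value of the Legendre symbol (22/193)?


p = 193 is prime, so compute (22/193) with the reciprocity algorithm (Jacobi-symbol steps: pull out 2s via (2/n), flip via reciprocity, reduce):
  pull out 2: (2/193) = +1  (since 193 mod 8 = 1)
  reciprocity: (11/193) -> +(193/11)
  reduce: (6/11)
  pull out 2: (2/11) = -1  (since 11 mod 8 = 3)
  reciprocity: (3/11) -> -(11/3)
  reduce: (2/3)
  pull out 2: (2/3) = -1  (since 3 mod 8 = 3)
  (1/3) = 1
Product of signs = -1
(22/193) = -1

-1


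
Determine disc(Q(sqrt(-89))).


For K = Q(sqrt(d)) with d squarefree: disc(K) = d if d = 1 mod 4, and disc(K) = 4d if d = 2 or 3 mod 4.
Here d = -89, and d mod 4 = 3.
d = 3 mod 4, not 1 (O_K = Z[sqrt(d)]), so disc(K) = 4d = 4 * (-89) = -356

-356


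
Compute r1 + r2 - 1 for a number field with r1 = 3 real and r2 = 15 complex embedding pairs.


By Dirichlet's unit theorem:
rank = r1 + r2 - 1
= 3 + 15 - 1
= 17

17


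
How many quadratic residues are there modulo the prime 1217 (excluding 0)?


For prime p, the number of non-zero quadratic residues is (p-1)/2.
= (1217-1)/2
= 608

608


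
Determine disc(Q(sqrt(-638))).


For K = Q(sqrt(d)) with d squarefree: disc(K) = d if d = 1 mod 4, and disc(K) = 4d if d = 2 or 3 mod 4.
Here d = -638, and d mod 4 = 2.
d = 2 mod 4, not 1 (O_K = Z[sqrt(d)]), so disc(K) = 4d = 4 * (-638) = -2552

-2552


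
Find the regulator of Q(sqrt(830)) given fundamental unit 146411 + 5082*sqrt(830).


epsilon = 146411 + 5082*sqrt(830)
= 292822.0000
R = ln(292822.0000)
= 12.5873

12.5873


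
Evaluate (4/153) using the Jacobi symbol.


Compute (4/153) via quadratic reciprocity:
  pull out 2: (2/153) = +1  (since 153 mod 8 = 1)
  pull out 2: (2/153) = +1  (since 153 mod 8 = 1)
  (1/153) = 1
Product of signs = 1

1


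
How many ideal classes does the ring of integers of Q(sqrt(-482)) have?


K = Q(sqrt(-482)). d mod 4 = 2, so D = disc(K) = 4d = -1928
h(K) equals the number of primitive reduced positive-definite forms (a, b, c) = a*x^2 + b*x*y + c*y^2 with b^2 - 4ac = D,
where reduced means |b| <= a <= c, with b >= 0 whenever |b| = a or a = c, and primitive means gcd(a, b, c) = 1.
Reduced forces 3a^2 <= |D| = 1928, so 1 <= a <= 25; b must have the parity of D, and c = (b^2 - D)/(4a) must be an integer >= a.
Enumerate a = 1..25, b in [-a, a]:
  a=1: (1, 0, 482)  [1]
  a=2: (2, 0, 241)  [1]
  a=3: (3, -2, 161), (3, 2, 161)  [2]
  a=4..5: none
  a=6: (6, -4, 81), (6, 4, 81)  [2]
  a=7: (7, -2, 69), (7, 2, 69)  [2]
  a=8: none
  a=9: (9, -4, 54), (9, 4, 54)  [2]
  a=10..12: none
  a=13: (13, -10, 39), (13, 10, 39)  [2]
  a=14: (14, -12, 37), (14, 12, 37)  [2]
  a=15..17: none
  a=18: (18, -4, 27), (18, 4, 27)  [2]
  a=19..20: none
  a=21: (21, -16, 26), (21, -2, 23), (21, 2, 23), (21, 16, 26)  [4]
  a=22..25: none
Total reduced forms: 1 + 1 + 2 + 2 + 2 + 2 + 2 + 2 + 2 + 4 = 20
h = 20

20


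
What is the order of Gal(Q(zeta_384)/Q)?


|Gal(Q(zeta_384)/Q)| = phi(384)
= 128

128


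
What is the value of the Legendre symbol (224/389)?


p = 389 is prime, so compute (224/389) with the reciprocity algorithm (Jacobi-symbol steps: pull out 2s via (2/n), flip via reciprocity, reduce):
  pull out 2: (2/389) = -1  (since 389 mod 8 = 5)
  pull out 2: (2/389) = -1  (since 389 mod 8 = 5)
  pull out 2: (2/389) = -1  (since 389 mod 8 = 5)
  pull out 2: (2/389) = -1  (since 389 mod 8 = 5)
  pull out 2: (2/389) = -1  (since 389 mod 8 = 5)
  reciprocity: (7/389) -> +(389/7)
  reduce: (4/7)
  pull out 2: (2/7) = +1  (since 7 mod 8 = 7)
  pull out 2: (2/7) = +1  (since 7 mod 8 = 7)
  (1/7) = 1
Product of signs = -1
(224/389) = -1

-1


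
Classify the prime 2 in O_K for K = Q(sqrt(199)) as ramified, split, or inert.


K = Q(sqrt(199)). Since d mod 4 = 3, disc(K) = 796.
Check p | disc: 796 mod 2 = 0.
p divides disc, so p ramifies: (p) = P^2 with e=2, f=1, g=1.
Therefore p is ramified.

ramified


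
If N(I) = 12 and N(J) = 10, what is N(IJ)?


N(IJ) = N(I) * N(J)
= 12 * 10
= 120

120


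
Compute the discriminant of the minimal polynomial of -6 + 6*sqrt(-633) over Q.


The element -6 + 6*sqrt(-633) has minimal polynomial:
x^2 + 12*x + 22824
Discriminant = (12)^2 - 4*(22824)
= 144 - 91296
= -91152

-91152


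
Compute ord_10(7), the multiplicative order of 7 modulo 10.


We want ord_10(7), the smallest k >= 1 with 7^k = 1 mod 10.
n = 10 = 2 * 5, phi(10) = 4; the order divides phi(n).
Divisors of 4: 1, 2, 4
Repeated squaring mod 10: 7^1 = 7, 7^2 = 9, 7^4 = 1
Test divisors in increasing order:
  k=1: 7^1 = 7 mod 10
  k=2: 7^2 = 9 mod 10
  k=4: 7^4 = 1 mod 10  <- first divisor giving 1
Order = 4

4


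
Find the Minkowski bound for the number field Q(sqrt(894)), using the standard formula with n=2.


d = 894, d mod 4 = 2, so disc(K) = 4d = 3576; |disc(K)| = 3576
Real quadratic field, so n = 2, s = r2 = 0, r1 = 2
M = (n!/n^n) * (4/pi)^s * sqrt(|disc(K)|) = (2!/2^2) * (4/pi)^0 * sqrt(3576)
= 0.5 * 1.000000 * 59.799666
= 29.8998

29.8998


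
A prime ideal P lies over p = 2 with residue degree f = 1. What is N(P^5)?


N(P^a) = p^(a*f)
= 2^(5*1)
= 2^5
= 32

32


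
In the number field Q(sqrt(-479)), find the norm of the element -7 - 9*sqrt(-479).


N(a + b*sqrt(d)) = a^2 - d*b^2
= (-7)^2 - (-479)*(-9)^2
= 49 + 38799
= 38848

38848


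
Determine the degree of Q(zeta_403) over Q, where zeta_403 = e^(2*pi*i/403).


The degree equals Euler's totient phi(403).
403 = 13 * 31
phi(403) = 360

360


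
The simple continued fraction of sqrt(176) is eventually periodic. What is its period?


Run the CF algorithm for sqrt(176).
a_0 = floor(sqrt(176)) = 13; set m_0=0, q_0=1.
Recurrence: m' = q*a - m,  q' = (d - m'^2)/q,  a' = floor((a_0 + m')/q').
  step 1: m=13, q=7, a=3
  step 2: m=8, q=16, a=1
  step 3: m=8, q=7, a=3
  step 4: m=13, q=1, a=26
a_4 = 2*a_0 = 26, so the period closes here.
sqrt(176) = [13; 3, 1, 3, 26]
Period length = 4

4


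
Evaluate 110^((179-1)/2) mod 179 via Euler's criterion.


p = 179 is prime and the exponent is (p-1)/2 = 89, so by Euler's criterion 110^89 = (110/179) = +1 or -1 mod 179.
Compute by square-and-multiply:
  89 = 64 + 16 + 8 + 1 (binary 1011001)
  Repeated squaring mod 179: 110^1 = 110, 110^2 = 107, 110^4 = 172, 110^8 = 49, 110^16 = 74, 110^32 = 106, 110^64 = 138
  110^89 = 110^64 * 110^16 * 110^8 * 110^1 = 138 * 74 * 49 * 110 mod 179
    138 * 74 = 10212 = 9 mod 179
    9 * 49 = 441 = 83 mod 179
    83 * 110 = 9130 = 1 mod 179
  110^89 = 1 mod 179
Result 1: 110 is a quadratic residue mod 179.
110^89 mod 179 = 1

1


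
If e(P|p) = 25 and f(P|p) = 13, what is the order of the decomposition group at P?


|D_P| = e * f
= 25 * 13
= 325

325


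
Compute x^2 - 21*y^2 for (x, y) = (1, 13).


x^2 - d*y^2
= 1^2 - 21*13^2
= 1 - 3549
= -3548

-3548


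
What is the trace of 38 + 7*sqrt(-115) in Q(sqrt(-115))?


Tr(a + b*sqrt(d)) = (a + b*sqrt(d)) + (a - b*sqrt(d)) = 2a
= 2 * (38)
= 76

76


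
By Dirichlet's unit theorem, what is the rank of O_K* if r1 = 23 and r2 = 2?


By Dirichlet's unit theorem:
rank = r1 + r2 - 1
= 23 + 2 - 1
= 24

24


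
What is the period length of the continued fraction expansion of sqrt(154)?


Run the CF algorithm for sqrt(154).
a_0 = floor(sqrt(154)) = 12; set m_0=0, q_0=1.
Recurrence: m' = q*a - m,  q' = (d - m'^2)/q,  a' = floor((a_0 + m')/q').
  step 1: m=12, q=10, a=2
  step 2: m=8, q=9, a=2
  step 3: m=10, q=6, a=3
  step 4: m=8, q=15, a=1
  step 5: m=7, q=7, a=2
  step 6: m=7, q=15, a=1
  step 7: m=8, q=6, a=3
  step 8: m=10, q=9, a=2
  step 9: m=8, q=10, a=2
  step 10: m=12, q=1, a=24
a_10 = 2*a_0 = 24, so the period closes here.
sqrt(154) = [12; 2, 2, 3, 1, 2, 1, 3, 2, 2, 24]
Period length = 10

10


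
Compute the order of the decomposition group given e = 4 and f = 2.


|D_P| = e * f
= 4 * 2
= 8

8


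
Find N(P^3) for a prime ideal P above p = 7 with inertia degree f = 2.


N(P^a) = p^(a*f)
= 7^(3*2)
= 7^6
= 117649

117649


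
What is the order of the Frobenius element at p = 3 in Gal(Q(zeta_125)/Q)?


The Frobenius at p in Gal(Q(zeta_n)/Q) = (Z/nZ)* is the class of p, so its order is ord_125(3), the smallest k >= 1 with 3^k = 1 mod 125.
n = 125 = 5^3, phi(125) = 100; the order divides phi(n).
Divisors of 100: 1, 2, 4, 5, 10, 20, 25, 50, 100
Repeated squaring mod 125: 3^1 = 3, 3^2 = 9, 3^4 = 81, 3^8 = 61, 3^16 = 96, 3^32 = 91, 3^64 = 31
Test divisors in increasing order:
  k=1: 3^1 = 3 mod 125
  k=2: 3^2 = 9 mod 125
  k=4: 3^4 = 81 mod 125
  k=5: 3^5 = 81 * 3 = 118 mod 125
  k=10: 3^10 = 61 * 9 = 49 mod 125
  k=20: 3^20 = 96 * 81 = 26 mod 125
  k=25: 3^25 = 96 * 61 * 3 = 68 mod 125
  k=50: 3^50 = 91 * 96 * 9 = 124 mod 125
  k=100: 3^100 = 31 * 91 * 81 = 1 mod 125  <- first divisor giving 1
Order = 100

100


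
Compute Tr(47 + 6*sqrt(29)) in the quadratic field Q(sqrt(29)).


Tr(a + b*sqrt(d)) = (a + b*sqrt(d)) + (a - b*sqrt(d)) = 2a
= 2 * (47)
= 94

94


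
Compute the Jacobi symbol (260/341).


Compute (260/341) via quadratic reciprocity:
  pull out 2: (2/341) = -1  (since 341 mod 8 = 5)
  pull out 2: (2/341) = -1  (since 341 mod 8 = 5)
  reciprocity: (65/341) -> +(341/65)
  reduce: (16/65)
  pull out 2: (2/65) = +1  (since 65 mod 8 = 1)
  pull out 2: (2/65) = +1  (since 65 mod 8 = 1)
  pull out 2: (2/65) = +1  (since 65 mod 8 = 1)
  pull out 2: (2/65) = +1  (since 65 mod 8 = 1)
  (1/65) = 1
Product of signs = 1

1


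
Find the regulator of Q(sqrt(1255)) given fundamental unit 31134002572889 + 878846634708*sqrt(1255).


epsilon = 31134002572889 + 878846634708*sqrt(1255)
= 6.2268e+13
R = ln(6.2268e+13)
= 31.7625

31.7625


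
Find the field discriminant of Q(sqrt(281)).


For K = Q(sqrt(d)) with d squarefree: disc(K) = d if d = 1 mod 4, and disc(K) = 4d if d = 2 or 3 mod 4.
Here d = 281, and d mod 4 = 1.
d = 1 mod 4 (O_K = Z[(1+sqrt(d))/2]), so disc(K) = d = 281

281


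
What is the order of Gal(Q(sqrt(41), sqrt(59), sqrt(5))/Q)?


The 3 square roots of distinct primes are multiplicatively independent over Q,
so [K:Q] = 2^3 and Gal(K/Q) is isomorphic to (Z/2Z)^3.
|Gal| = 2^3 = 8

8


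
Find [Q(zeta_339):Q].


The degree equals Euler's totient phi(339).
339 = 3 * 113
phi(339) = 224

224


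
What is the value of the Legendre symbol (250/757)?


p = 757 is prime, so compute (250/757) with the reciprocity algorithm (Jacobi-symbol steps: pull out 2s via (2/n), flip via reciprocity, reduce):
  pull out 2: (2/757) = -1  (since 757 mod 8 = 5)
  reciprocity: (125/757) -> +(757/125)
  reduce: (7/125)
  reciprocity: (7/125) -> +(125/7)
  reduce: (6/7)
  pull out 2: (2/7) = +1  (since 7 mod 8 = 7)
  reciprocity: (3/7) -> -(7/3)
  reduce: (1/3)
  (1/3) = 1
Product of signs = 1
(250/757) = 1

1


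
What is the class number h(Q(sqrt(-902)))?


K = Q(sqrt(-902)). d mod 4 = 2, so D = disc(K) = 4d = -3608
h(K) equals the number of primitive reduced positive-definite forms (a, b, c) = a*x^2 + b*x*y + c*y^2 with b^2 - 4ac = D,
where reduced means |b| <= a <= c, with b >= 0 whenever |b| = a or a = c, and primitive means gcd(a, b, c) = 1.
Reduced forces 3a^2 <= |D| = 3608, so 1 <= a <= 34; b must have the parity of D, and c = (b^2 - D)/(4a) must be an integer >= a.
Enumerate a = 1..34, b in [-a, a]:
  a=1: (1, 0, 902)  [1]
  a=2: (2, 0, 451)  [1]
  a=3: (3, -2, 301), (3, 2, 301)  [2]
  a=4..5: none
  a=6: (6, -4, 151), (6, 4, 151)  [2]
  a=7: (7, -2, 129), (7, 2, 129)  [2]
  a=8: none
  a=9: (9, -8, 102), (9, 8, 102)  [2]
  a=10: none
  a=11: (11, 0, 82)  [1]
  a=12..13: none
  a=14: (14, -12, 67), (14, 12, 67)  [2]
  a=15..16: none
  a=17: (17, -8, 54), (17, 8, 54)  [2]
  a=18: (18, -8, 51), (18, 8, 51)  [2]
  a=19..20: none
  a=21: (21, -16, 46), (21, -2, 43), (21, 2, 43), (21, 16, 46)  [4]
  a=22: (22, 0, 41)  [1]
  a=23: (23, -16, 42), (23, 16, 42)  [2]
  a=24..26: none
  a=27: (27, -8, 34), (27, 8, 34)  [2]
  a=28..30: none
  a=31: (31, -22, 33), (31, 22, 33)  [2]
  a=32..34: none
Total reduced forms: 1 + 1 + 2 + 2 + 2 + 2 + 1 + 2 + 2 + 2 + 4 + 1 + 2 + 2 + 2 = 28
h = 28

28


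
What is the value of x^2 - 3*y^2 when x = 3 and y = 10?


x^2 - d*y^2
= 3^2 - 3*10^2
= 9 - 300
= -291

-291


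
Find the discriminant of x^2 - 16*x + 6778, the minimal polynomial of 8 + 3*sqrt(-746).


The element 8 + 3*sqrt(-746) has minimal polynomial:
x^2 - 16*x + 6778
Discriminant = (-16)^2 - 4*(6778)
= 256 - 27112
= -26856

-26856


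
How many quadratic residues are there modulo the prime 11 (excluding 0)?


For prime p, the number of non-zero quadratic residues is (p-1)/2.
= (11-1)/2
= 5

5


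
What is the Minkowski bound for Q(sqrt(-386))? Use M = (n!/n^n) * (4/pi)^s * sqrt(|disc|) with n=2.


d = -386, d mod 4 = 2, so disc(K) = 4d = -1544; |disc(K)| = 1544
Imaginary quadratic field, so n = 2, s = r2 = 1, r1 = 0
M = (n!/n^n) * (4/pi)^s * sqrt(|disc(K)|) = (2!/2^2) * (4/pi)^1 * sqrt(1544)
= 0.5 * 1.273240 * 39.293765
= 25.0152

25.0152


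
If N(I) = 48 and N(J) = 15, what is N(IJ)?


N(IJ) = N(I) * N(J)
= 48 * 15
= 720

720


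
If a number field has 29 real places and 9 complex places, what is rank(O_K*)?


By Dirichlet's unit theorem:
rank = r1 + r2 - 1
= 29 + 9 - 1
= 37

37


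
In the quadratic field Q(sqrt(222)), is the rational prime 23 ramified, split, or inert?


K = Q(sqrt(222)). Since d mod 4 = 2, disc(K) = 888.
Check p | disc: 888 mod 23 = 14.
p does not divide disc. Compute Legendre symbol (d/p):
15^((23-1)/2) mod 23 = -1
(d/p) = -1, so p is inert: (p) stays prime with e=1, f=2, g=1.
Therefore p is inert.

inert


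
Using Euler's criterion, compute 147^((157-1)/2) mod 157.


p = 157 is prime and the exponent is (p-1)/2 = 78, so by Euler's criterion 147^78 = (147/157) = +1 or -1 mod 157.
Compute by square-and-multiply:
  78 = 64 + 8 + 4 + 2 (binary 1001110)
  Repeated squaring mod 157: 147^1 = 147, 147^2 = 100, 147^4 = 109, 147^8 = 106, 147^16 = 89, 147^32 = 71, 147^64 = 17
  147^78 = 147^64 * 147^8 * 147^4 * 147^2 = 17 * 106 * 109 * 100 mod 157
    17 * 106 = 1802 = 75 mod 157
    75 * 109 = 8175 = 11 mod 157
    11 * 100 = 1100 = 1 mod 157
  147^78 = 1 mod 157
Result 1: 147 is a quadratic residue mod 157.
147^78 mod 157 = 1

1


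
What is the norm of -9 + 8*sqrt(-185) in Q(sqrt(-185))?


N(a + b*sqrt(d)) = a^2 - d*b^2
= (-9)^2 - (-185)*(8)^2
= 81 + 11840
= 11921

11921


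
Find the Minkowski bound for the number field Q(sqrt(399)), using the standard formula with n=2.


d = 399, d mod 4 = 3, so disc(K) = 4d = 1596; |disc(K)| = 1596
Real quadratic field, so n = 2, s = r2 = 0, r1 = 2
M = (n!/n^n) * (4/pi)^s * sqrt(|disc(K)|) = (2!/2^2) * (4/pi)^0 * sqrt(1596)
= 0.5 * 1.000000 * 39.949969
= 19.9750

19.9750


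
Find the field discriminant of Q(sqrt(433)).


For K = Q(sqrt(d)) with d squarefree: disc(K) = d if d = 1 mod 4, and disc(K) = 4d if d = 2 or 3 mod 4.
Here d = 433, and d mod 4 = 1.
d = 1 mod 4 (O_K = Z[(1+sqrt(d))/2]), so disc(K) = d = 433

433


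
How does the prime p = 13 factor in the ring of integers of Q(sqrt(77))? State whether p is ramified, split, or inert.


K = Q(sqrt(77)). Since d mod 4 = 1, disc(K) = 77.
Check p | disc: 77 mod 13 = 12.
p does not divide disc. Compute Legendre symbol (d/p):
12^((13-1)/2) mod 13 = 1
(d/p) = 1, so p splits: (p) = P*P' with e=1, f=1, g=2.
Therefore p is split.

split


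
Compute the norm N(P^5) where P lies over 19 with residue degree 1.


N(P^a) = p^(a*f)
= 19^(5*1)
= 19^5
= 2476099

2476099


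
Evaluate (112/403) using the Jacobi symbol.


Compute (112/403) via quadratic reciprocity:
  pull out 2: (2/403) = -1  (since 403 mod 8 = 3)
  pull out 2: (2/403) = -1  (since 403 mod 8 = 3)
  pull out 2: (2/403) = -1  (since 403 mod 8 = 3)
  pull out 2: (2/403) = -1  (since 403 mod 8 = 3)
  reciprocity: (7/403) -> -(403/7)
  reduce: (4/7)
  pull out 2: (2/7) = +1  (since 7 mod 8 = 7)
  pull out 2: (2/7) = +1  (since 7 mod 8 = 7)
  (1/7) = 1
Product of signs = -1

-1


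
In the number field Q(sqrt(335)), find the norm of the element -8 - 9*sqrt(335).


N(a + b*sqrt(d)) = a^2 - d*b^2
= (-8)^2 - (335)*(-9)^2
= 64 - 27135
= -27071

-27071


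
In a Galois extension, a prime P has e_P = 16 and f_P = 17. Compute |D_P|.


|D_P| = e * f
= 16 * 17
= 272

272


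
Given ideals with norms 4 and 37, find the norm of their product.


N(IJ) = N(I) * N(J)
= 4 * 37
= 148

148


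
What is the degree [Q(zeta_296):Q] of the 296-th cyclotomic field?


The degree equals Euler's totient phi(296).
296 = 2^3 * 37
phi(296) = 144

144


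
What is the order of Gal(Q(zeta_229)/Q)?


|Gal(Q(zeta_229)/Q)| = phi(229)
= 228

228


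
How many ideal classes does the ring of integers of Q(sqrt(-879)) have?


K = Q(sqrt(-879)). d mod 4 = 1, so D = disc(K) = d = -879
h(K) equals the number of primitive reduced positive-definite forms (a, b, c) = a*x^2 + b*x*y + c*y^2 with b^2 - 4ac = D,
where reduced means |b| <= a <= c, with b >= 0 whenever |b| = a or a = c, and primitive means gcd(a, b, c) = 1.
Reduced forces 3a^2 <= |D| = 879, so 1 <= a <= 17; b must have the parity of D, and c = (b^2 - D)/(4a) must be an integer >= a.
Enumerate a = 1..17, b in [-a, a]:
  a=1: (1, 1, 220)  [1]
  a=2: (2, -1, 110), (2, 1, 110)  [2]
  a=3: (3, 3, 74)  [1]
  a=4: (4, -1, 55), (4, 1, 55)  [2]
  a=5: (5, -1, 44), (5, 1, 44)  [2]
  a=6: (6, -3, 37), (6, 3, 37)  [2]
  a=7: none
  a=8: (8, -7, 29), (8, 7, 29)  [2]
  a=9: none
  a=10: (10, -9, 24), (10, -1, 22), (10, 1, 22), (10, 9, 24)  [4]
  a=11: (11, -1, 20), (11, 1, 20)  [2]
  a=12: (12, -9, 20), (12, 9, 20)  [2]
  a=13..14: none
  a=15: (15, -9, 16), (15, 9, 16)  [2]
  a=16..17: none
Total reduced forms: 1 + 2 + 1 + 2 + 2 + 2 + 2 + 4 + 2 + 2 + 2 = 22
h = 22

22


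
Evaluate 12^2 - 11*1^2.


x^2 - d*y^2
= 12^2 - 11*1^2
= 144 - 11
= 133

133


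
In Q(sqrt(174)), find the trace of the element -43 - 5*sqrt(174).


Tr(a + b*sqrt(d)) = (a + b*sqrt(d)) + (a - b*sqrt(d)) = 2a
= 2 * (-43)
= -86

-86


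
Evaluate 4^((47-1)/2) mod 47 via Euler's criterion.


p = 47 is prime and the exponent is (p-1)/2 = 23, so by Euler's criterion 4^23 = (4/47) = +1 or -1 mod 47.
Compute by square-and-multiply:
  23 = 16 + 4 + 2 + 1 (binary 10111)
  Repeated squaring mod 47: 4^1 = 4, 4^2 = 16, 4^4 = 21, 4^8 = 18, 4^16 = 42
  4^23 = 4^16 * 4^4 * 4^2 * 4^1 = 42 * 21 * 16 * 4 mod 47
    42 * 21 = 882 = 36 mod 47
    36 * 16 = 576 = 12 mod 47
    12 * 4 = 48 = 1 mod 47
  4^23 = 1 mod 47
Result 1: 4 is a quadratic residue mod 47.
4^23 mod 47 = 1

1


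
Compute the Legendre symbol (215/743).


p = 743 is prime, so compute (215/743) with the reciprocity algorithm (Jacobi-symbol steps: pull out 2s via (2/n), flip via reciprocity, reduce):
  reciprocity: (215/743) -> -(743/215)
  reduce: (98/215)
  pull out 2: (2/215) = +1  (since 215 mod 8 = 7)
  reciprocity: (49/215) -> +(215/49)
  reduce: (19/49)
  reciprocity: (19/49) -> +(49/19)
  reduce: (11/19)
  reciprocity: (11/19) -> -(19/11)
  reduce: (8/11)
  pull out 2: (2/11) = -1  (since 11 mod 8 = 3)
  pull out 2: (2/11) = -1  (since 11 mod 8 = 3)
  pull out 2: (2/11) = -1  (since 11 mod 8 = 3)
  (1/11) = 1
Product of signs = -1
(215/743) = -1

-1


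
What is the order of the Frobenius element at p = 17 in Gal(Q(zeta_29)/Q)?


The Frobenius at p in Gal(Q(zeta_n)/Q) = (Z/nZ)* is the class of p, so its order is ord_29(17), the smallest k >= 1 with 17^k = 1 mod 29.
n = 29 = 29, phi(29) = 28; the order divides phi(n).
Divisors of 28: 1, 2, 4, 7, 14, 28
Repeated squaring mod 29: 17^1 = 17, 17^2 = 28, 17^4 = 1, 17^8 = 1, 17^16 = 1
Test divisors in increasing order:
  k=1: 17^1 = 17 mod 29
  k=2: 17^2 = 28 mod 29
  k=4: 17^4 = 1 mod 29  <- first divisor giving 1
Order = 4

4


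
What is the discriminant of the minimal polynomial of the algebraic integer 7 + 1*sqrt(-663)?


The element 7 + 1*sqrt(-663) has minimal polynomial:
x^2 - 14*x + 712
Discriminant = (-14)^2 - 4*(712)
= 196 - 2848
= -2652

-2652


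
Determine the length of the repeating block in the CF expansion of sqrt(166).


Run the CF algorithm for sqrt(166).
a_0 = floor(sqrt(166)) = 12; set m_0=0, q_0=1.
Recurrence: m' = q*a - m,  q' = (d - m'^2)/q,  a' = floor((a_0 + m')/q').
  step 1: m=12, q=22, a=1
  step 2: m=10, q=3, a=7
  step 3: m=11, q=15, a=1
  step 4: m=4, q=10, a=1
  step 5: m=6, q=13, a=1
  step 6: m=7, q=9, a=2
  step 7: m=11, q=5, a=4
  step 8: m=9, q=17, a=1
  step 9: m=8, q=6, a=3
  step 10: m=10, q=11, a=2
  step 11: m=12, q=2, a=12
  step 12: m=12, q=11, a=2
  step 13: m=10, q=6, a=3
  step 14: m=8, q=17, a=1
  step 15: m=9, q=5, a=4
  step 16: m=11, q=9, a=2
  step 17: m=7, q=13, a=1
  step 18: m=6, q=10, a=1
  step 19: m=4, q=15, a=1
  step 20: m=11, q=3, a=7
  step 21: m=10, q=22, a=1
  step 22: m=12, q=1, a=24
a_22 = 2*a_0 = 24, so the period closes here.
sqrt(166) = [12; 1, 7, 1, 1, 1, 2, 4, 1, 3, 2, 12, 2, 3, 1, 4, 2, 1, 1, 1, 7, 1, 24]
Period length = 22

22


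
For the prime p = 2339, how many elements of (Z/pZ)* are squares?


For prime p, the number of non-zero quadratic residues is (p-1)/2.
= (2339-1)/2
= 1169

1169


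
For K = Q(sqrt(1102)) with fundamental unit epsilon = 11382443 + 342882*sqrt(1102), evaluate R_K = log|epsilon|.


epsilon = 11382443 + 342882*sqrt(1102)
= 2.2765e+07
R = ln(2.2765e+07)
= 16.9407

16.9407


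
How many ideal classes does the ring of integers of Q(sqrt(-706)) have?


K = Q(sqrt(-706)). d mod 4 = 2, so D = disc(K) = 4d = -2824
h(K) equals the number of primitive reduced positive-definite forms (a, b, c) = a*x^2 + b*x*y + c*y^2 with b^2 - 4ac = D,
where reduced means |b| <= a <= c, with b >= 0 whenever |b| = a or a = c, and primitive means gcd(a, b, c) = 1.
Reduced forces 3a^2 <= |D| = 2824, so 1 <= a <= 30; b must have the parity of D, and c = (b^2 - D)/(4a) must be an integer >= a.
Enumerate a = 1..30, b in [-a, a]:
  a=1: (1, 0, 706)  [1]
  a=2: (2, 0, 353)  [1]
  a=3..4: none
  a=5: (5, -4, 142), (5, 4, 142)  [2]
  a=6: none
  a=7: (7, -2, 101), (7, 2, 101)  [2]
  a=8..9: none
  a=10: (10, -4, 71), (10, 4, 71)  [2]
  a=11: (11, -6, 65), (11, 6, 65)  [2]
  a=12: none
  a=13: (13, -6, 55), (13, 6, 55)  [2]
  a=14: (14, -12, 53), (14, 12, 53)  [2]
  a=15..16: none
  a=17: (17, -10, 43), (17, 10, 43)  [2]
  a=18: none
  a=19: (19, -8, 38), (19, 8, 38)  [2]
  a=20..21: none
  a=22: (22, -16, 35), (22, 16, 35)  [2]
  a=23..24: none
  a=25: (25, -24, 34), (25, 24, 34)  [2]
  a=26: (26, -20, 31), (26, 20, 31)  [2]
  a=27..30: none
Total reduced forms: 1 + 1 + 2 + 2 + 2 + 2 + 2 + 2 + 2 + 2 + 2 + 2 + 2 = 24
h = 24

24
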